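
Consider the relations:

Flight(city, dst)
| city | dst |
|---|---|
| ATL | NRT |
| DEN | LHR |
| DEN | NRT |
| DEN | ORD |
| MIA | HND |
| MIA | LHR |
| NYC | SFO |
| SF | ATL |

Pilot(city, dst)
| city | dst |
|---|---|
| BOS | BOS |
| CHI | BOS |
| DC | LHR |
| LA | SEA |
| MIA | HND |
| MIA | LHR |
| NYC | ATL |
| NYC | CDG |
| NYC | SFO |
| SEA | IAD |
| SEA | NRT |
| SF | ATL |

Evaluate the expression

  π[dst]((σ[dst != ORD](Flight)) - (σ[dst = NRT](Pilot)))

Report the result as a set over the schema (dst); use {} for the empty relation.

Filtering on dst != ORD leaves {(ATL, NRT), (DEN, LHR), (DEN, NRT), (MIA, HND), (MIA, LHR), (NYC, SFO), (SF, ATL)}.
Filtering on dst = NRT leaves {(SEA, NRT)}.
Difference: {(ATL, NRT), (DEN, LHR), (DEN, NRT), (MIA, HND), (MIA, LHR), (NYC, SFO), (SF, ATL)} with {(SEA, NRT)} → {(ATL, NRT), (DEN, LHR), (DEN, NRT), (MIA, HND), (MIA, LHR), (NYC, SFO), (SF, ATL)}
π[dst]: project onto (dst) (2 duplicate(s) eliminated) → {ATL, HND, LHR, NRT, SFO}

{ATL, HND, LHR, NRT, SFO}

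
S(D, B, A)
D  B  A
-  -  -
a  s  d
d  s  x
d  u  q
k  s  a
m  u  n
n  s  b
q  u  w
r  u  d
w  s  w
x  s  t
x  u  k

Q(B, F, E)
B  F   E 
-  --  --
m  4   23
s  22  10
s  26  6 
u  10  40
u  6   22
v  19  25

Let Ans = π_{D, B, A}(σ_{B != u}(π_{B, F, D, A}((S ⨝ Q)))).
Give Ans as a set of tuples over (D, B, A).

S ⋈ Q (natural join on B): {(a, s, d, 22, 10), (a, s, d, 26, 6), (d, s, x, 22, 10), (d, s, x, 26, 6), (d, u, q, 10, 40), (d, u, q, 6, 22), (k, s, a, 22, 10), (k, s, a, 26, 6), (m, u, n, 10, 40), (m, u, n, 6, 22), (n, s, b, 22, 10), (n, s, b, 26, 6), (q, u, w, 10, 40), (q, u, w, 6, 22), (r, u, d, 10, 40), (r, u, d, 6, 22), (w, s, w, 22, 10), (w, s, w, 26, 6), (x, s, t, 22, 10), (x, s, t, 26, 6), (x, u, k, 10, 40), (x, u, k, 6, 22)}
Projecting to B, F, D, A: {(s, 22, a, d), (s, 22, d, x), (s, 22, k, a), (s, 22, n, b), (s, 22, w, w), (s, 22, x, t), (s, 26, a, d), (s, 26, d, x), (s, 26, k, a), (s, 26, n, b), (s, 26, w, w), (s, 26, x, t), (u, 10, d, q), (u, 10, m, n), (u, 10, q, w), (u, 10, r, d), (u, 10, x, k), (u, 6, d, q), (u, 6, m, n), (u, 6, q, w), (u, 6, r, d), (u, 6, x, k)}
Apply σ_{B != u}; surviving tuples: {(s, 22, a, d), (s, 22, d, x), (s, 22, k, a), (s, 22, n, b), (s, 22, w, w), (s, 22, x, t), (s, 26, a, d), (s, 26, d, x), (s, 26, k, a), (s, 26, n, b), (s, 26, w, w), (s, 26, x, t)}
Projecting to D, B, A (6 duplicate(s) eliminated): {(a, s, d), (d, s, x), (k, s, a), (n, s, b), (w, s, w), (x, s, t)}

{(a, s, d), (d, s, x), (k, s, a), (n, s, b), (w, s, w), (x, s, t)}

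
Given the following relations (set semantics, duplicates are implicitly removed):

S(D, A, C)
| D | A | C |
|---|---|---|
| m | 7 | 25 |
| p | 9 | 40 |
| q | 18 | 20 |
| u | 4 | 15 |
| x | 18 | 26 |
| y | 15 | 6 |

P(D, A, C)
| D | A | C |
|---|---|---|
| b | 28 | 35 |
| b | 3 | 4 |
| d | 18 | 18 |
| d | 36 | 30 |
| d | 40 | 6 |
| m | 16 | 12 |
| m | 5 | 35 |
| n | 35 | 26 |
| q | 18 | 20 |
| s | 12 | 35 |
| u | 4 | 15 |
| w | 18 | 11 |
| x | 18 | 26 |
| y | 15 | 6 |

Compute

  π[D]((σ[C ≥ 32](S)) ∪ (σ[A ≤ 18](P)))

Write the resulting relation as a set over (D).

σ[C ≥ 32]: keep tuples satisfying C ≥ 32 → {(p, 9, 40)}
σ[A ≤ 18]: keep tuples satisfying A ≤ 18 → {(b, 3, 4), (d, 18, 18), (m, 16, 12), (m, 5, 35), (q, 18, 20), (s, 12, 35), (u, 4, 15), (w, 18, 11), (x, 18, 26), (y, 15, 6)}
Taking the union: {(b, 3, 4), (d, 18, 18), (m, 16, 12), (m, 5, 35), (p, 9, 40), (q, 18, 20), (s, 12, 35), (u, 4, 15), (w, 18, 11), (x, 18, 26), (y, 15, 6)}
Projecting to D (1 duplicate(s) eliminated): {b, d, m, p, q, s, u, w, x, y}

{b, d, m, p, q, s, u, w, x, y}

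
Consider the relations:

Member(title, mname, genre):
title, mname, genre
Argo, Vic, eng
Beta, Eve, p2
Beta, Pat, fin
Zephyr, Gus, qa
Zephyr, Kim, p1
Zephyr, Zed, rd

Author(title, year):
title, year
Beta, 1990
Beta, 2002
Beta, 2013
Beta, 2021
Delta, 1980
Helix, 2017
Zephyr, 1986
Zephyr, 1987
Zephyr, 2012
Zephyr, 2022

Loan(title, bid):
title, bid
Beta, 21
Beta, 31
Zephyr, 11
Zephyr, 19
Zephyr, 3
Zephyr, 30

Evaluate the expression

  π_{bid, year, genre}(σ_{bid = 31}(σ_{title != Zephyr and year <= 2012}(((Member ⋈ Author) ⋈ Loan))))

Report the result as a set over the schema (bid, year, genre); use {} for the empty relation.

Member ⋈ Author (natural join on title): {(Beta, Eve, p2, 1990), (Beta, Eve, p2, 2002), (Beta, Eve, p2, 2013), (Beta, Eve, p2, 2021), (Beta, Pat, fin, 1990), (Beta, Pat, fin, 2002), (Beta, Pat, fin, 2013), (Beta, Pat, fin, 2021), (Zephyr, Gus, qa, 1986), (Zephyr, Gus, qa, 1987), (Zephyr, Gus, qa, 2012), (Zephyr, Gus, qa, 2022), (Zephyr, Kim, p1, 1986), (Zephyr, Kim, p1, 1987), (Zephyr, Kim, p1, 2012), (Zephyr, Kim, p1, 2022), (Zephyr, Zed, rd, 1986), (Zephyr, Zed, rd, 1987), (Zephyr, Zed, rd, 2012), (Zephyr, Zed, rd, 2022)}
(Member ⋈ Author) ⋈ Loan (natural join on title): {(Beta, Eve, p2, 1990, 21), (Beta, Eve, p2, 1990, 31), (Beta, Eve, p2, 2002, 21), (Beta, Eve, p2, 2002, 31), (Beta, Eve, p2, 2013, 21), (Beta, Eve, p2, 2013, 31), (Beta, Eve, p2, 2021, 21), (Beta, Eve, p2, 2021, 31), (Beta, Pat, fin, 1990, 21), (Beta, Pat, fin, 1990, 31), (Beta, Pat, fin, 2002, 21), (Beta, Pat, fin, 2002, 31), (Beta, Pat, fin, 2013, 21), (Beta, Pat, fin, 2013, 31), (Beta, Pat, fin, 2021, 21), (Beta, Pat, fin, 2021, 31), (Zephyr, Gus, qa, 1986, 11), (Zephyr, Gus, qa, 1986, 19), (Zephyr, Gus, qa, 1986, 3), (Zephyr, Gus, qa, 1986, 30), (Zephyr, Gus, qa, 1987, 11), (Zephyr, Gus, qa, 1987, 19), (Zephyr, Gus, qa, 1987, 3), (Zephyr, Gus, qa, 1987, 30), (Zephyr, Gus, qa, 2012, 11), (Zephyr, Gus, qa, 2012, 19), (Zephyr, Gus, qa, 2012, 3), (Zephyr, Gus, qa, 2012, 30), (Zephyr, Gus, qa, 2022, 11), (Zephyr, Gus, qa, 2022, 19), (Zephyr, Gus, qa, 2022, 3), (Zephyr, Gus, qa, 2022, 30), (Zephyr, Kim, p1, 1986, 11), (Zephyr, Kim, p1, 1986, 19), (Zephyr, Kim, p1, 1986, 3), (Zephyr, Kim, p1, 1986, 30), (Zephyr, Kim, p1, 1987, 11), (Zephyr, Kim, p1, 1987, 19), (Zephyr, Kim, p1, 1987, 3), (Zephyr, Kim, p1, 1987, 30), (Zephyr, Kim, p1, 2012, 11), (Zephyr, Kim, p1, 2012, 19), (Zephyr, Kim, p1, 2012, 3), (Zephyr, Kim, p1, 2012, 30), (Zephyr, Kim, p1, 2022, 11), (Zephyr, Kim, p1, 2022, 19), (Zephyr, Kim, p1, 2022, 3), (Zephyr, Kim, p1, 2022, 30), (Zephyr, Zed, rd, 1986, 11), (Zephyr, Zed, rd, 1986, 19), (Zephyr, Zed, rd, 1986, 3), (Zephyr, Zed, rd, 1986, 30), (Zephyr, Zed, rd, 1987, 11), (Zephyr, Zed, rd, 1987, 19), (Zephyr, Zed, rd, 1987, 3), (Zephyr, Zed, rd, 1987, 30), (Zephyr, Zed, rd, 2012, 11), (Zephyr, Zed, rd, 2012, 19), (Zephyr, Zed, rd, 2012, 3), (Zephyr, Zed, rd, 2012, 30), (Zephyr, Zed, rd, 2022, 11), (Zephyr, Zed, rd, 2022, 19), (Zephyr, Zed, rd, 2022, 3), (Zephyr, Zed, rd, 2022, 30)}
Filtering on title != Zephyr and year <= 2012 leaves {(Beta, Eve, p2, 1990, 21), (Beta, Eve, p2, 1990, 31), (Beta, Eve, p2, 2002, 21), (Beta, Eve, p2, 2002, 31), (Beta, Pat, fin, 1990, 21), (Beta, Pat, fin, 1990, 31), (Beta, Pat, fin, 2002, 21), (Beta, Pat, fin, 2002, 31)}.
Filtering on bid = 31 leaves {(Beta, Eve, p2, 1990, 31), (Beta, Eve, p2, 2002, 31), (Beta, Pat, fin, 1990, 31), (Beta, Pat, fin, 2002, 31)}.
Projecting to bid, year, genre: {(31, 1990, fin), (31, 1990, p2), (31, 2002, fin), (31, 2002, p2)}

{(31, 1990, fin), (31, 1990, p2), (31, 2002, fin), (31, 2002, p2)}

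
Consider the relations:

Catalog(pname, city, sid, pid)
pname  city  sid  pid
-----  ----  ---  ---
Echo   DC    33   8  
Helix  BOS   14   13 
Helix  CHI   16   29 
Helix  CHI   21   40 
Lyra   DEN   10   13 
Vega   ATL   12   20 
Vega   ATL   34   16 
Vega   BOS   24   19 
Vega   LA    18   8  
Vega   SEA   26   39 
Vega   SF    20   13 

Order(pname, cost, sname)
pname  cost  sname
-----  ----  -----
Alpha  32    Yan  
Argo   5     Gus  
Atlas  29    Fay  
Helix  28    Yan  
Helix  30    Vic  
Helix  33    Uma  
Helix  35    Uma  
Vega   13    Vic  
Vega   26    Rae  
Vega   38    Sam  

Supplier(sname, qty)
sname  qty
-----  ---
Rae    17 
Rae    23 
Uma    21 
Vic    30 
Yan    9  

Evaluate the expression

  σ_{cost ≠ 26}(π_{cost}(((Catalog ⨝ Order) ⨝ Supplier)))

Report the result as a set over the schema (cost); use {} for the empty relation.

{13, 28, 30, 33, 35}

Catalog ⋈ Order (natural join on pname): {(Helix, BOS, 14, 13, 28, Yan), (Helix, BOS, 14, 13, 30, Vic), (Helix, BOS, 14, 13, 33, Uma), (Helix, BOS, 14, 13, 35, Uma), (Helix, CHI, 16, 29, 28, Yan), (Helix, CHI, 16, 29, 30, Vic), (Helix, CHI, 16, 29, 33, Uma), (Helix, CHI, 16, 29, 35, Uma), (Helix, CHI, 21, 40, 28, Yan), (Helix, CHI, 21, 40, 30, Vic), (Helix, CHI, 21, 40, 33, Uma), (Helix, CHI, 21, 40, 35, Uma), (Vega, ATL, 12, 20, 13, Vic), (Vega, ATL, 12, 20, 26, Rae), (Vega, ATL, 12, 20, 38, Sam), (Vega, ATL, 34, 16, 13, Vic), (Vega, ATL, 34, 16, 26, Rae), (Vega, ATL, 34, 16, 38, Sam), (Vega, BOS, 24, 19, 13, Vic), (Vega, BOS, 24, 19, 26, Rae), (Vega, BOS, 24, 19, 38, Sam), (Vega, LA, 18, 8, 13, Vic), (Vega, LA, 18, 8, 26, Rae), (Vega, LA, 18, 8, 38, Sam), (Vega, SEA, 26, 39, 13, Vic), (Vega, SEA, 26, 39, 26, Rae), (Vega, SEA, 26, 39, 38, Sam), (Vega, SF, 20, 13, 13, Vic), (Vega, SF, 20, 13, 26, Rae), (Vega, SF, 20, 13, 38, Sam)}
(Catalog ⨝ Order) ⋈ Supplier (natural join on sname): {(Helix, BOS, 14, 13, 28, Yan, 9), (Helix, BOS, 14, 13, 30, Vic, 30), (Helix, BOS, 14, 13, 33, Uma, 21), (Helix, BOS, 14, 13, 35, Uma, 21), (Helix, CHI, 16, 29, 28, Yan, 9), (Helix, CHI, 16, 29, 30, Vic, 30), (Helix, CHI, 16, 29, 33, Uma, 21), (Helix, CHI, 16, 29, 35, Uma, 21), (Helix, CHI, 21, 40, 28, Yan, 9), (Helix, CHI, 21, 40, 30, Vic, 30), (Helix, CHI, 21, 40, 33, Uma, 21), (Helix, CHI, 21, 40, 35, Uma, 21), (Vega, ATL, 12, 20, 13, Vic, 30), (Vega, ATL, 12, 20, 26, Rae, 17), (Vega, ATL, 12, 20, 26, Rae, 23), (Vega, ATL, 34, 16, 13, Vic, 30), (Vega, ATL, 34, 16, 26, Rae, 17), (Vega, ATL, 34, 16, 26, Rae, 23), (Vega, BOS, 24, 19, 13, Vic, 30), (Vega, BOS, 24, 19, 26, Rae, 17), (Vega, BOS, 24, 19, 26, Rae, 23), (Vega, LA, 18, 8, 13, Vic, 30), (Vega, LA, 18, 8, 26, Rae, 17), (Vega, LA, 18, 8, 26, Rae, 23), (Vega, SEA, 26, 39, 13, Vic, 30), (Vega, SEA, 26, 39, 26, Rae, 17), (Vega, SEA, 26, 39, 26, Rae, 23), (Vega, SF, 20, 13, 13, Vic, 30), (Vega, SF, 20, 13, 26, Rae, 17), (Vega, SF, 20, 13, 26, Rae, 23)}
Projecting to cost (24 duplicate(s) eliminated): {13, 26, 28, 30, 33, 35}
Filtering on cost ≠ 26 leaves {13, 28, 30, 33, 35}.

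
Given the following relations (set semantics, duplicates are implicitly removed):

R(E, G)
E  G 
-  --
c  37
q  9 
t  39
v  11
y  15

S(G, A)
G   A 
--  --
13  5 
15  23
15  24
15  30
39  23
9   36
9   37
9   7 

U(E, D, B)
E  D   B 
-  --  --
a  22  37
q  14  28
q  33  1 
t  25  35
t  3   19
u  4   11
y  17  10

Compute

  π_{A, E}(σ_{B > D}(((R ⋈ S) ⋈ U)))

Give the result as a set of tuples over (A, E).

{(23, t), (36, q), (37, q), (7, q)}

Natural join on G: {(q, 9, 36), (q, 9, 37), (q, 9, 7), (t, 39, 23), (y, 15, 23), (y, 15, 24), (y, 15, 30)}
Natural join on E: {(q, 9, 36, 14, 28), (q, 9, 36, 33, 1), (q, 9, 37, 14, 28), (q, 9, 37, 33, 1), (q, 9, 7, 14, 28), (q, 9, 7, 33, 1), (t, 39, 23, 25, 35), (t, 39, 23, 3, 19), (y, 15, 23, 17, 10), (y, 15, 24, 17, 10), (y, 15, 30, 17, 10)}
Filtering on B > D leaves {(q, 9, 36, 14, 28), (q, 9, 37, 14, 28), (q, 9, 7, 14, 28), (t, 39, 23, 25, 35), (t, 39, 23, 3, 19)}.
π_{A, E} gives {(23, t), (36, q), (37, q), (7, q)} (1 duplicate(s) eliminated).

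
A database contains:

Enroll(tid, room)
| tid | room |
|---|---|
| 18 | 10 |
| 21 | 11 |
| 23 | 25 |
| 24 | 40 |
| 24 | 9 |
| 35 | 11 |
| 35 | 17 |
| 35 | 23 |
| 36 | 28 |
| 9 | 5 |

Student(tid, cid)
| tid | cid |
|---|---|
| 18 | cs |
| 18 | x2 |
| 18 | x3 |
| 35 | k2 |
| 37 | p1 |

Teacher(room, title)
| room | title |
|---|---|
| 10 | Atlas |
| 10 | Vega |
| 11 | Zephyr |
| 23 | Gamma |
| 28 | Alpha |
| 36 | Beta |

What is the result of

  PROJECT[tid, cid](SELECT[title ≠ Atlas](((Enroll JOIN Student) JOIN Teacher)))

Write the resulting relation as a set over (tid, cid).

{(18, cs), (18, x2), (18, x3), (35, k2)}

Natural join on tid: {(18, 10, cs), (18, 10, x2), (18, 10, x3), (35, 11, k2), (35, 17, k2), (35, 23, k2)}
Natural join on room: {(18, 10, cs, Atlas), (18, 10, cs, Vega), (18, 10, x2, Atlas), (18, 10, x2, Vega), (18, 10, x3, Atlas), (18, 10, x3, Vega), (35, 11, k2, Zephyr), (35, 23, k2, Gamma)}
σ[title ≠ Atlas]: keep tuples satisfying title ≠ Atlas → {(18, 10, cs, Vega), (18, 10, x2, Vega), (18, 10, x3, Vega), (35, 11, k2, Zephyr), (35, 23, k2, Gamma)}
π_{tid, cid} gives {(18, cs), (18, x2), (18, x3), (35, k2)} (1 duplicate(s) eliminated).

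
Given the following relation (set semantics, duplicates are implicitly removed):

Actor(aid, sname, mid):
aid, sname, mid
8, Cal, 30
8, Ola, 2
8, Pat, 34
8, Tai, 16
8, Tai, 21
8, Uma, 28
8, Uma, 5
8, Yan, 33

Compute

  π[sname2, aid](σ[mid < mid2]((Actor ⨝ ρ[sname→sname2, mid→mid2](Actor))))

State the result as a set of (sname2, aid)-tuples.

{(Cal, 8), (Pat, 8), (Tai, 8), (Uma, 8), (Yan, 8)}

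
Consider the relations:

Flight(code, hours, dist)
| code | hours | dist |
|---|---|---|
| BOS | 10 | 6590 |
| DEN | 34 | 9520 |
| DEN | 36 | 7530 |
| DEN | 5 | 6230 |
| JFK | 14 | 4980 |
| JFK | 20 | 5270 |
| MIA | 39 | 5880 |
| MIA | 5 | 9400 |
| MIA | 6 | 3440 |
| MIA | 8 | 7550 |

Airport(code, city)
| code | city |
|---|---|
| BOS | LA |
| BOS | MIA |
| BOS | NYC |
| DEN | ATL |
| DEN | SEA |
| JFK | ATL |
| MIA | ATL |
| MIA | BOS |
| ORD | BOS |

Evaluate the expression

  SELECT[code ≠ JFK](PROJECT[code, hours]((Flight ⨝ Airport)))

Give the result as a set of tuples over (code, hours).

{(BOS, 10), (DEN, 34), (DEN, 36), (DEN, 5), (MIA, 39), (MIA, 5), (MIA, 6), (MIA, 8)}

Flight ⋈ Airport (natural join on code): {(BOS, 10, 6590, LA), (BOS, 10, 6590, MIA), (BOS, 10, 6590, NYC), (DEN, 34, 9520, ATL), (DEN, 34, 9520, SEA), (DEN, 36, 7530, ATL), (DEN, 36, 7530, SEA), (DEN, 5, 6230, ATL), (DEN, 5, 6230, SEA), (JFK, 14, 4980, ATL), (JFK, 20, 5270, ATL), (MIA, 39, 5880, ATL), (MIA, 39, 5880, BOS), (MIA, 5, 9400, ATL), (MIA, 5, 9400, BOS), (MIA, 6, 3440, ATL), (MIA, 6, 3440, BOS), (MIA, 8, 7550, ATL), (MIA, 8, 7550, BOS)}
Projecting to code, hours (9 duplicate(s) eliminated): {(BOS, 10), (DEN, 34), (DEN, 36), (DEN, 5), (JFK, 14), (JFK, 20), (MIA, 39), (MIA, 5), (MIA, 6), (MIA, 8)}
Selection code ≠ JFK: {(BOS, 10), (DEN, 34), (DEN, 36), (DEN, 5), (MIA, 39), (MIA, 5), (MIA, 6), (MIA, 8)}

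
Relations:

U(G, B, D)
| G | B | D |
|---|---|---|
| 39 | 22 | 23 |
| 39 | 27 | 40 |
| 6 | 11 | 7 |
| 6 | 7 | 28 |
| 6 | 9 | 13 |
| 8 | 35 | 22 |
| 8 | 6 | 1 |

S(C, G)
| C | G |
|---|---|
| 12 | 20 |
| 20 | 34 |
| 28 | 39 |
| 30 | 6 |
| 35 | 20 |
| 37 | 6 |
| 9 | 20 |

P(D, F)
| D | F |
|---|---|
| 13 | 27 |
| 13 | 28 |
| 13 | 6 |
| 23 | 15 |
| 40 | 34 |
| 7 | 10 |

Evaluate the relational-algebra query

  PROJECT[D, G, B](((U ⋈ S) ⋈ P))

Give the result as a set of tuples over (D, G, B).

{(13, 6, 9), (23, 39, 22), (40, 39, 27), (7, 6, 11)}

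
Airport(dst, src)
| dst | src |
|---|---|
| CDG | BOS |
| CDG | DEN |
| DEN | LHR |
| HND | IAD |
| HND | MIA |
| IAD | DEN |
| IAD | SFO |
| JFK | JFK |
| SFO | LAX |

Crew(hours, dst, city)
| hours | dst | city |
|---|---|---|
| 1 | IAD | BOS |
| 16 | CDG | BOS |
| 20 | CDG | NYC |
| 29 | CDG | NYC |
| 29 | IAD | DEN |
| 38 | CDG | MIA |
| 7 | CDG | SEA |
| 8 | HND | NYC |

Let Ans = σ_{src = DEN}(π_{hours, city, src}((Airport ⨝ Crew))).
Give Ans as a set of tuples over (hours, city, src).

{(1, BOS, DEN), (16, BOS, DEN), (20, NYC, DEN), (29, DEN, DEN), (29, NYC, DEN), (38, MIA, DEN), (7, SEA, DEN)}

Joining Airport and Crew on dst yields {(CDG, BOS, 16, BOS), (CDG, BOS, 20, NYC), (CDG, BOS, 29, NYC), (CDG, BOS, 38, MIA), (CDG, BOS, 7, SEA), (CDG, DEN, 16, BOS), (CDG, DEN, 20, NYC), (CDG, DEN, 29, NYC), (CDG, DEN, 38, MIA), (CDG, DEN, 7, SEA), (HND, IAD, 8, NYC), (HND, MIA, 8, NYC), (IAD, DEN, 1, BOS), (IAD, DEN, 29, DEN), (IAD, SFO, 1, BOS), (IAD, SFO, 29, DEN)}.
π_{hours, city, src} gives {(1, BOS, DEN), (1, BOS, SFO), (16, BOS, BOS), (16, BOS, DEN), (20, NYC, BOS), (20, NYC, DEN), (29, DEN, DEN), (29, DEN, SFO), (29, NYC, BOS), (29, NYC, DEN), (38, MIA, BOS), (38, MIA, DEN), (7, SEA, BOS), (7, SEA, DEN), (8, NYC, IAD), (8, NYC, MIA)}.
σ[src = DEN]: keep tuples satisfying src = DEN → {(1, BOS, DEN), (16, BOS, DEN), (20, NYC, DEN), (29, DEN, DEN), (29, NYC, DEN), (38, MIA, DEN), (7, SEA, DEN)}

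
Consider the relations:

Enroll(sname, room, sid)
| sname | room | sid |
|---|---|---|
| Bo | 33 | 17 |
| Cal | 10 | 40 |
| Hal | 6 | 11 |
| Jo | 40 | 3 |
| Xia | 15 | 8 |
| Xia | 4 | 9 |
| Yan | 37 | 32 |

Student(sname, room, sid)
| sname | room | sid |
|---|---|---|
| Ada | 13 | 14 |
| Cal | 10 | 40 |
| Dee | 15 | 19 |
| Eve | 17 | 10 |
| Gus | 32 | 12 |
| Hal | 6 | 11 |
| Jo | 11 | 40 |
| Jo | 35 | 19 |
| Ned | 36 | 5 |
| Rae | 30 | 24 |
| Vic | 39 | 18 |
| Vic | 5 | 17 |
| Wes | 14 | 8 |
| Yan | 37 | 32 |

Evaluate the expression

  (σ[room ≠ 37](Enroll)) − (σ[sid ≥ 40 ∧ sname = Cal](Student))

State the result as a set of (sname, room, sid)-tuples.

{(Bo, 33, 17), (Hal, 6, 11), (Jo, 40, 3), (Xia, 15, 8), (Xia, 4, 9)}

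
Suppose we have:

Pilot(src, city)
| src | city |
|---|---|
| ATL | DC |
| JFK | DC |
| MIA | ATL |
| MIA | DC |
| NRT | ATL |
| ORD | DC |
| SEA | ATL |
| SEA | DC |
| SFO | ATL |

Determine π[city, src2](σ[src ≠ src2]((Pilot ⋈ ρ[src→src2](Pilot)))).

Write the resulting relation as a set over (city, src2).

{(ATL, MIA), (ATL, NRT), (ATL, SEA), (ATL, SFO), (DC, ATL), (DC, JFK), (DC, MIA), (DC, ORD), (DC, SEA)}

ρ[src→src2]: schema becomes (src2, city); tuples unchanged.
Pilot ⋈ ρ[src→src2](Pilot) (natural join on city): {(ATL, DC, ATL), (ATL, DC, JFK), (ATL, DC, MIA), (ATL, DC, ORD), (ATL, DC, SEA), (JFK, DC, ATL), (JFK, DC, JFK), (JFK, DC, MIA), (JFK, DC, ORD), (JFK, DC, SEA), (MIA, ATL, MIA), (MIA, ATL, NRT), (MIA, ATL, SEA), (MIA, ATL, SFO), (MIA, DC, ATL), (MIA, DC, JFK), (MIA, DC, MIA), (MIA, DC, ORD), (MIA, DC, SEA), (NRT, ATL, MIA), (NRT, ATL, NRT), (NRT, ATL, SEA), (NRT, ATL, SFO), (ORD, DC, ATL), (ORD, DC, JFK), (ORD, DC, MIA), (ORD, DC, ORD), (ORD, DC, SEA), (SEA, ATL, MIA), (SEA, ATL, NRT), (SEA, ATL, SEA), (SEA, ATL, SFO), (SEA, DC, ATL), (SEA, DC, JFK), (SEA, DC, MIA), (SEA, DC, ORD), (SEA, DC, SEA), (SFO, ATL, MIA), (SFO, ATL, NRT), (SFO, ATL, SEA), (SFO, ATL, SFO)}
σ[src ≠ src2]: keep tuples satisfying src ≠ src2 → {(ATL, DC, JFK), (ATL, DC, MIA), (ATL, DC, ORD), (ATL, DC, SEA), (JFK, DC, ATL), (JFK, DC, MIA), (JFK, DC, ORD), (JFK, DC, SEA), (MIA, ATL, NRT), (MIA, ATL, SEA), (MIA, ATL, SFO), (MIA, DC, ATL), (MIA, DC, JFK), (MIA, DC, ORD), (MIA, DC, SEA), (NRT, ATL, MIA), (NRT, ATL, SEA), (NRT, ATL, SFO), (ORD, DC, ATL), (ORD, DC, JFK), (ORD, DC, MIA), (ORD, DC, SEA), (SEA, ATL, MIA), (SEA, ATL, NRT), (SEA, ATL, SFO), (SEA, DC, ATL), (SEA, DC, JFK), (SEA, DC, MIA), (SEA, DC, ORD), (SFO, ATL, MIA), (SFO, ATL, NRT), (SFO, ATL, SEA)}
π[city, src2]: project onto (city, src2) (23 duplicate(s) eliminated) → {(ATL, MIA), (ATL, NRT), (ATL, SEA), (ATL, SFO), (DC, ATL), (DC, JFK), (DC, MIA), (DC, ORD), (DC, SEA)}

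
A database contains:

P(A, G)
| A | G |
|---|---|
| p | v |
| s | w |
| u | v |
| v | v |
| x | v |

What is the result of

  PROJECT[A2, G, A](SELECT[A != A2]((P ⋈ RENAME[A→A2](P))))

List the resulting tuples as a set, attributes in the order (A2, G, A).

{(p, v, u), (p, v, v), (p, v, x), (u, v, p), (u, v, v), (u, v, x), (v, v, p), (v, v, u), (v, v, x), (x, v, p), (x, v, u), (x, v, v)}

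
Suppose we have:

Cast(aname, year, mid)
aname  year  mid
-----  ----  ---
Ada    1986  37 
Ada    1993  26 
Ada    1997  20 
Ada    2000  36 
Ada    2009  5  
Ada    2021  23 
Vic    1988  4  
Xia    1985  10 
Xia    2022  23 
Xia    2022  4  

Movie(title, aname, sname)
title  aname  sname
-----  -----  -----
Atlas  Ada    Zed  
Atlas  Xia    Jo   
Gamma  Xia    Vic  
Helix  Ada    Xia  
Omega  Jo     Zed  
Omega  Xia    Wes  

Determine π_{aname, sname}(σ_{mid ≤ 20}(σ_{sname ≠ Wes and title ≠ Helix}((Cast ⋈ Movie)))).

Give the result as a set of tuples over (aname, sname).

{(Ada, Zed), (Xia, Jo), (Xia, Vic)}

Cast ⋈ Movie (natural join on aname): {(Ada, 1986, 37, Atlas, Zed), (Ada, 1986, 37, Helix, Xia), (Ada, 1993, 26, Atlas, Zed), (Ada, 1993, 26, Helix, Xia), (Ada, 1997, 20, Atlas, Zed), (Ada, 1997, 20, Helix, Xia), (Ada, 2000, 36, Atlas, Zed), (Ada, 2000, 36, Helix, Xia), (Ada, 2009, 5, Atlas, Zed), (Ada, 2009, 5, Helix, Xia), (Ada, 2021, 23, Atlas, Zed), (Ada, 2021, 23, Helix, Xia), (Xia, 1985, 10, Atlas, Jo), (Xia, 1985, 10, Gamma, Vic), (Xia, 1985, 10, Omega, Wes), (Xia, 2022, 23, Atlas, Jo), (Xia, 2022, 23, Gamma, Vic), (Xia, 2022, 23, Omega, Wes), (Xia, 2022, 4, Atlas, Jo), (Xia, 2022, 4, Gamma, Vic), (Xia, 2022, 4, Omega, Wes)}
Apply σ_{sname ≠ Wes and title ≠ Helix}; surviving tuples: {(Ada, 1986, 37, Atlas, Zed), (Ada, 1993, 26, Atlas, Zed), (Ada, 1997, 20, Atlas, Zed), (Ada, 2000, 36, Atlas, Zed), (Ada, 2009, 5, Atlas, Zed), (Ada, 2021, 23, Atlas, Zed), (Xia, 1985, 10, Atlas, Jo), (Xia, 1985, 10, Gamma, Vic), (Xia, 2022, 23, Atlas, Jo), (Xia, 2022, 23, Gamma, Vic), (Xia, 2022, 4, Atlas, Jo), (Xia, 2022, 4, Gamma, Vic)}
Apply σ_{mid ≤ 20}; surviving tuples: {(Ada, 1997, 20, Atlas, Zed), (Ada, 2009, 5, Atlas, Zed), (Xia, 1985, 10, Atlas, Jo), (Xia, 1985, 10, Gamma, Vic), (Xia, 2022, 4, Atlas, Jo), (Xia, 2022, 4, Gamma, Vic)}
π[aname, sname]: project onto (aname, sname) (3 duplicate(s) eliminated) → {(Ada, Zed), (Xia, Jo), (Xia, Vic)}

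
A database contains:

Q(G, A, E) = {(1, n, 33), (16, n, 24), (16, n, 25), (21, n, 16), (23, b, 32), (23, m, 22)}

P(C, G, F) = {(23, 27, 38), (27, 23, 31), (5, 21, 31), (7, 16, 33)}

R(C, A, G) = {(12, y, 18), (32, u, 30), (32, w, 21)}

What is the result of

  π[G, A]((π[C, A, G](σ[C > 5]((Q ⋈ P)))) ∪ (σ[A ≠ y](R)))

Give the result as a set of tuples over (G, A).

{(16, n), (21, w), (23, b), (23, m), (30, u)}

Q ⋈ P (natural join on G): {(16, n, 24, 7, 33), (16, n, 25, 7, 33), (21, n, 16, 5, 31), (23, b, 32, 27, 31), (23, m, 22, 27, 31)}
Selection C > 5: {(16, n, 24, 7, 33), (16, n, 25, 7, 33), (23, b, 32, 27, 31), (23, m, 22, 27, 31)}
Keep only column(s) C, A, G (1 duplicate(s) eliminated): {(27, b, 23), (27, m, 23), (7, n, 16)}
Selection A ≠ y: {(32, u, 30), (32, w, 21)}
Union: {(27, b, 23), (27, m, 23), (7, n, 16)} with {(32, u, 30), (32, w, 21)} → {(27, b, 23), (27, m, 23), (32, u, 30), (32, w, 21), (7, n, 16)}
Keep only column(s) G, A: {(16, n), (21, w), (23, b), (23, m), (30, u)}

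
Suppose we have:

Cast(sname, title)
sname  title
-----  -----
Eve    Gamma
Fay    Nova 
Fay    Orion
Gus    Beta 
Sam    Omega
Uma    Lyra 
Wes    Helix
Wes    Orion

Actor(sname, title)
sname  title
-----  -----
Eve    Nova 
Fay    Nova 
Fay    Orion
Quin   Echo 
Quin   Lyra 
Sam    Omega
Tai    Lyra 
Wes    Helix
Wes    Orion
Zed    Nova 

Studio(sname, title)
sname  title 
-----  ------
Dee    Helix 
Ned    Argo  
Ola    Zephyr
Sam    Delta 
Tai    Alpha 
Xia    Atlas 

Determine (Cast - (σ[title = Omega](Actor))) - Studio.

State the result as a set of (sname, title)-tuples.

Selection title = Omega: {(Sam, Omega)}
Difference: {(Eve, Gamma), (Fay, Nova), (Fay, Orion), (Gus, Beta), (Sam, Omega), (Uma, Lyra), (Wes, Helix), (Wes, Orion)} with {(Sam, Omega)} → {(Eve, Gamma), (Fay, Nova), (Fay, Orion), (Gus, Beta), (Uma, Lyra), (Wes, Helix), (Wes, Orion)}
Difference: {(Eve, Gamma), (Fay, Nova), (Fay, Orion), (Gus, Beta), (Uma, Lyra), (Wes, Helix), (Wes, Orion)} with {(Dee, Helix), (Ned, Argo), (Ola, Zephyr), (Sam, Delta), (Tai, Alpha), (Xia, Atlas)} → {(Eve, Gamma), (Fay, Nova), (Fay, Orion), (Gus, Beta), (Uma, Lyra), (Wes, Helix), (Wes, Orion)}

{(Eve, Gamma), (Fay, Nova), (Fay, Orion), (Gus, Beta), (Uma, Lyra), (Wes, Helix), (Wes, Orion)}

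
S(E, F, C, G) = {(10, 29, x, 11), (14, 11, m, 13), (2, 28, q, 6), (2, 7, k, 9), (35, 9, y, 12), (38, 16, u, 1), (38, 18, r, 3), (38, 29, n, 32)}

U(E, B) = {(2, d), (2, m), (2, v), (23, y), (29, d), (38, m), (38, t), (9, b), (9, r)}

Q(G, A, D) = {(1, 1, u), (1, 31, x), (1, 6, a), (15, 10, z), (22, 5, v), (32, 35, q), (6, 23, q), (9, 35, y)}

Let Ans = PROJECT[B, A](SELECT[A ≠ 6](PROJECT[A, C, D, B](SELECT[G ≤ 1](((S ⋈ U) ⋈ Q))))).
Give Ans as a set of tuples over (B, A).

Natural join on E: {(2, 28, q, 6, d), (2, 28, q, 6, m), (2, 28, q, 6, v), (2, 7, k, 9, d), (2, 7, k, 9, m), (2, 7, k, 9, v), (38, 16, u, 1, m), (38, 16, u, 1, t), (38, 18, r, 3, m), (38, 18, r, 3, t), (38, 29, n, 32, m), (38, 29, n, 32, t)}
Natural join on G: {(2, 28, q, 6, d, 23, q), (2, 28, q, 6, m, 23, q), (2, 28, q, 6, v, 23, q), (2, 7, k, 9, d, 35, y), (2, 7, k, 9, m, 35, y), (2, 7, k, 9, v, 35, y), (38, 16, u, 1, m, 1, u), (38, 16, u, 1, m, 31, x), (38, 16, u, 1, m, 6, a), (38, 16, u, 1, t, 1, u), (38, 16, u, 1, t, 31, x), (38, 16, u, 1, t, 6, a), (38, 29, n, 32, m, 35, q), (38, 29, n, 32, t, 35, q)}
Filtering on G ≤ 1 leaves {(38, 16, u, 1, m, 1, u), (38, 16, u, 1, m, 31, x), (38, 16, u, 1, m, 6, a), (38, 16, u, 1, t, 1, u), (38, 16, u, 1, t, 31, x), (38, 16, u, 1, t, 6, a)}.
π[A, C, D, B]: project onto (A, C, D, B) → {(1, u, u, m), (1, u, u, t), (31, u, x, m), (31, u, x, t), (6, u, a, m), (6, u, a, t)}
Filtering on A ≠ 6 leaves {(1, u, u, m), (1, u, u, t), (31, u, x, m), (31, u, x, t)}.
π[B, A]: project onto (B, A) → {(m, 1), (m, 31), (t, 1), (t, 31)}

{(m, 1), (m, 31), (t, 1), (t, 31)}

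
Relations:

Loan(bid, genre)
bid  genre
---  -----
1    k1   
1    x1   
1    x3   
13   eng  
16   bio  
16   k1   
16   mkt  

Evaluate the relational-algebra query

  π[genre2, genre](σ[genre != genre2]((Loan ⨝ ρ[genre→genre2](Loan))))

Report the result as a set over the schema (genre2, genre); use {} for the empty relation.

{(bio, k1), (bio, mkt), (k1, bio), (k1, mkt), (k1, x1), (k1, x3), (mkt, bio), (mkt, k1), (x1, k1), (x1, x3), (x3, k1), (x3, x1)}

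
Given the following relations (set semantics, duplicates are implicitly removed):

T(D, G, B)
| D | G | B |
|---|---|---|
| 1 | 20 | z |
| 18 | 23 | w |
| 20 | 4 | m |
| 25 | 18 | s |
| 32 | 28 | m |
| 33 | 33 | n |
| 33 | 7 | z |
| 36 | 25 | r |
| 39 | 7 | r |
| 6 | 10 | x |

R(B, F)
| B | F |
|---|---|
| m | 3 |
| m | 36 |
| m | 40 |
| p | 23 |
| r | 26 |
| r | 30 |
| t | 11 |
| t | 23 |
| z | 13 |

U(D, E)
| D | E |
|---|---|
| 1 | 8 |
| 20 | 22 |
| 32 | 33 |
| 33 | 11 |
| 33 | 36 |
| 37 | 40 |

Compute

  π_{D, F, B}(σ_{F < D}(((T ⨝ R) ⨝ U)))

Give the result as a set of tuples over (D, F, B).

Natural join on B: {(1, 20, z, 13), (20, 4, m, 3), (20, 4, m, 36), (20, 4, m, 40), (32, 28, m, 3), (32, 28, m, 36), (32, 28, m, 40), (33, 7, z, 13), (36, 25, r, 26), (36, 25, r, 30), (39, 7, r, 26), (39, 7, r, 30)}
Natural join on D: {(1, 20, z, 13, 8), (20, 4, m, 3, 22), (20, 4, m, 36, 22), (20, 4, m, 40, 22), (32, 28, m, 3, 33), (32, 28, m, 36, 33), (32, 28, m, 40, 33), (33, 7, z, 13, 11), (33, 7, z, 13, 36)}
σ[F < D]: keep tuples satisfying F < D → {(20, 4, m, 3, 22), (32, 28, m, 3, 33), (33, 7, z, 13, 11), (33, 7, z, 13, 36)}
π_{D, F, B} gives {(20, 3, m), (32, 3, m), (33, 13, z)} (1 duplicate(s) eliminated).

{(20, 3, m), (32, 3, m), (33, 13, z)}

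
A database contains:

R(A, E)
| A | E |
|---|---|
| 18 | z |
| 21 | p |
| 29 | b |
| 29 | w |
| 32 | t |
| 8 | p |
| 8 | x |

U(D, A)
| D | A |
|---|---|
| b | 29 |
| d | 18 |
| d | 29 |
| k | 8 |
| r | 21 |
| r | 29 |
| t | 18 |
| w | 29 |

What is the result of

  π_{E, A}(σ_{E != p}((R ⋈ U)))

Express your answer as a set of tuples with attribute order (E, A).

Natural join on A: {(18, z, d), (18, z, t), (21, p, r), (29, b, b), (29, b, d), (29, b, r), (29, b, w), (29, w, b), (29, w, d), (29, w, r), (29, w, w), (8, p, k), (8, x, k)}
σ[E != p]: keep tuples satisfying E != p → {(18, z, d), (18, z, t), (29, b, b), (29, b, d), (29, b, r), (29, b, w), (29, w, b), (29, w, d), (29, w, r), (29, w, w), (8, x, k)}
Keep only column(s) E, A (7 duplicate(s) eliminated): {(b, 29), (w, 29), (x, 8), (z, 18)}

{(b, 29), (w, 29), (x, 8), (z, 18)}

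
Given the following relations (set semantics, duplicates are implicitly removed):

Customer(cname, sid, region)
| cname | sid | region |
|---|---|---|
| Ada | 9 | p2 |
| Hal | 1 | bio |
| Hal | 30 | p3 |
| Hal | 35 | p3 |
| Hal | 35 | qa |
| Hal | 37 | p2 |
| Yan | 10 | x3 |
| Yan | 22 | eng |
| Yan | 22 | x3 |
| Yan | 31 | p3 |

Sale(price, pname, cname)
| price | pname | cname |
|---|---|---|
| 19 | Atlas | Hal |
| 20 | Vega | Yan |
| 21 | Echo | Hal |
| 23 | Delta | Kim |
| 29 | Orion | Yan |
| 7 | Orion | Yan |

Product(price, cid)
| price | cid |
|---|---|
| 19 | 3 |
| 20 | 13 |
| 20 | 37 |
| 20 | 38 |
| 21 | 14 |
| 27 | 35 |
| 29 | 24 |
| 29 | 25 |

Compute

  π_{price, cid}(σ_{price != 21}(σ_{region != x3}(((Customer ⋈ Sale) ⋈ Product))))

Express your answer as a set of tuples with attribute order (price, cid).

Natural join on cname: {(Hal, 1, bio, 19, Atlas), (Hal, 1, bio, 21, Echo), (Hal, 30, p3, 19, Atlas), (Hal, 30, p3, 21, Echo), (Hal, 35, p3, 19, Atlas), (Hal, 35, p3, 21, Echo), (Hal, 35, qa, 19, Atlas), (Hal, 35, qa, 21, Echo), (Hal, 37, p2, 19, Atlas), (Hal, 37, p2, 21, Echo), (Yan, 10, x3, 20, Vega), (Yan, 10, x3, 29, Orion), (Yan, 10, x3, 7, Orion), (Yan, 22, eng, 20, Vega), (Yan, 22, eng, 29, Orion), (Yan, 22, eng, 7, Orion), (Yan, 22, x3, 20, Vega), (Yan, 22, x3, 29, Orion), (Yan, 22, x3, 7, Orion), (Yan, 31, p3, 20, Vega), (Yan, 31, p3, 29, Orion), (Yan, 31, p3, 7, Orion)}
Natural join on price: {(Hal, 1, bio, 19, Atlas, 3), (Hal, 1, bio, 21, Echo, 14), (Hal, 30, p3, 19, Atlas, 3), (Hal, 30, p3, 21, Echo, 14), (Hal, 35, p3, 19, Atlas, 3), (Hal, 35, p3, 21, Echo, 14), (Hal, 35, qa, 19, Atlas, 3), (Hal, 35, qa, 21, Echo, 14), (Hal, 37, p2, 19, Atlas, 3), (Hal, 37, p2, 21, Echo, 14), (Yan, 10, x3, 20, Vega, 13), (Yan, 10, x3, 20, Vega, 37), (Yan, 10, x3, 20, Vega, 38), (Yan, 10, x3, 29, Orion, 24), (Yan, 10, x3, 29, Orion, 25), (Yan, 22, eng, 20, Vega, 13), (Yan, 22, eng, 20, Vega, 37), (Yan, 22, eng, 20, Vega, 38), (Yan, 22, eng, 29, Orion, 24), (Yan, 22, eng, 29, Orion, 25), (Yan, 22, x3, 20, Vega, 13), (Yan, 22, x3, 20, Vega, 37), (Yan, 22, x3, 20, Vega, 38), (Yan, 22, x3, 29, Orion, 24), (Yan, 22, x3, 29, Orion, 25), (Yan, 31, p3, 20, Vega, 13), (Yan, 31, p3, 20, Vega, 37), (Yan, 31, p3, 20, Vega, 38), (Yan, 31, p3, 29, Orion, 24), (Yan, 31, p3, 29, Orion, 25)}
Apply σ_{region != x3}; surviving tuples: {(Hal, 1, bio, 19, Atlas, 3), (Hal, 1, bio, 21, Echo, 14), (Hal, 30, p3, 19, Atlas, 3), (Hal, 30, p3, 21, Echo, 14), (Hal, 35, p3, 19, Atlas, 3), (Hal, 35, p3, 21, Echo, 14), (Hal, 35, qa, 19, Atlas, 3), (Hal, 35, qa, 21, Echo, 14), (Hal, 37, p2, 19, Atlas, 3), (Hal, 37, p2, 21, Echo, 14), (Yan, 22, eng, 20, Vega, 13), (Yan, 22, eng, 20, Vega, 37), (Yan, 22, eng, 20, Vega, 38), (Yan, 22, eng, 29, Orion, 24), (Yan, 22, eng, 29, Orion, 25), (Yan, 31, p3, 20, Vega, 13), (Yan, 31, p3, 20, Vega, 37), (Yan, 31, p3, 20, Vega, 38), (Yan, 31, p3, 29, Orion, 24), (Yan, 31, p3, 29, Orion, 25)}
Apply σ_{price != 21}; surviving tuples: {(Hal, 1, bio, 19, Atlas, 3), (Hal, 30, p3, 19, Atlas, 3), (Hal, 35, p3, 19, Atlas, 3), (Hal, 35, qa, 19, Atlas, 3), (Hal, 37, p2, 19, Atlas, 3), (Yan, 22, eng, 20, Vega, 13), (Yan, 22, eng, 20, Vega, 37), (Yan, 22, eng, 20, Vega, 38), (Yan, 22, eng, 29, Orion, 24), (Yan, 22, eng, 29, Orion, 25), (Yan, 31, p3, 20, Vega, 13), (Yan, 31, p3, 20, Vega, 37), (Yan, 31, p3, 20, Vega, 38), (Yan, 31, p3, 29, Orion, 24), (Yan, 31, p3, 29, Orion, 25)}
π[price, cid]: project onto (price, cid) (9 duplicate(s) eliminated) → {(19, 3), (20, 13), (20, 37), (20, 38), (29, 24), (29, 25)}

{(19, 3), (20, 13), (20, 37), (20, 38), (29, 24), (29, 25)}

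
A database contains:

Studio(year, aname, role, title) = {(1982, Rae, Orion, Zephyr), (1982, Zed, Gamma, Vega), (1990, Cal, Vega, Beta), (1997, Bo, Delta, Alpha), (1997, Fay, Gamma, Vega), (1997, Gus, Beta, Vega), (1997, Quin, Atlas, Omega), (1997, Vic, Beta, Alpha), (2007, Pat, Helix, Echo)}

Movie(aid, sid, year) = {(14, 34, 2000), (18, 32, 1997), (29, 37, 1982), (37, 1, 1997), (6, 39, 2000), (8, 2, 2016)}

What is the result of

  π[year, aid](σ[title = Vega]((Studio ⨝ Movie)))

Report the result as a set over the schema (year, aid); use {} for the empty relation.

{(1982, 29), (1997, 18), (1997, 37)}

Joining Studio and Movie on year yields {(1982, Rae, Orion, Zephyr, 29, 37), (1982, Zed, Gamma, Vega, 29, 37), (1997, Bo, Delta, Alpha, 18, 32), (1997, Bo, Delta, Alpha, 37, 1), (1997, Fay, Gamma, Vega, 18, 32), (1997, Fay, Gamma, Vega, 37, 1), (1997, Gus, Beta, Vega, 18, 32), (1997, Gus, Beta, Vega, 37, 1), (1997, Quin, Atlas, Omega, 18, 32), (1997, Quin, Atlas, Omega, 37, 1), (1997, Vic, Beta, Alpha, 18, 32), (1997, Vic, Beta, Alpha, 37, 1)}.
σ[title = Vega]: keep tuples satisfying title = Vega → {(1982, Zed, Gamma, Vega, 29, 37), (1997, Fay, Gamma, Vega, 18, 32), (1997, Fay, Gamma, Vega, 37, 1), (1997, Gus, Beta, Vega, 18, 32), (1997, Gus, Beta, Vega, 37, 1)}
π[year, aid]: project onto (year, aid) (2 duplicate(s) eliminated) → {(1982, 29), (1997, 18), (1997, 37)}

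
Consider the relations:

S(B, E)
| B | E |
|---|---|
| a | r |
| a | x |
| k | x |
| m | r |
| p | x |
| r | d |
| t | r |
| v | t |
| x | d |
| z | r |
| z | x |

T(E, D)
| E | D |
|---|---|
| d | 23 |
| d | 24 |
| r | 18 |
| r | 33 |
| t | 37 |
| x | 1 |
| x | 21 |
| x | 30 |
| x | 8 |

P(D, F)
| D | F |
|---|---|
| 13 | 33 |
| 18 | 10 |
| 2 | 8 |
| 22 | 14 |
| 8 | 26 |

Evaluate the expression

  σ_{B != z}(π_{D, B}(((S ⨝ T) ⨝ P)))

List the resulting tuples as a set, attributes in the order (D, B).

{(18, a), (18, m), (18, t), (8, a), (8, k), (8, p)}

Natural join on E: {(a, r, 18), (a, r, 33), (a, x, 1), (a, x, 21), (a, x, 30), (a, x, 8), (k, x, 1), (k, x, 21), (k, x, 30), (k, x, 8), (m, r, 18), (m, r, 33), (p, x, 1), (p, x, 21), (p, x, 30), (p, x, 8), (r, d, 23), (r, d, 24), (t, r, 18), (t, r, 33), (v, t, 37), (x, d, 23), (x, d, 24), (z, r, 18), (z, r, 33), (z, x, 1), (z, x, 21), (z, x, 30), (z, x, 8)}
Natural join on D: {(a, r, 18, 10), (a, x, 8, 26), (k, x, 8, 26), (m, r, 18, 10), (p, x, 8, 26), (t, r, 18, 10), (z, r, 18, 10), (z, x, 8, 26)}
π[D, B]: project onto (D, B) → {(18, a), (18, m), (18, t), (18, z), (8, a), (8, k), (8, p), (8, z)}
Filtering on B != z leaves {(18, a), (18, m), (18, t), (8, a), (8, k), (8, p)}.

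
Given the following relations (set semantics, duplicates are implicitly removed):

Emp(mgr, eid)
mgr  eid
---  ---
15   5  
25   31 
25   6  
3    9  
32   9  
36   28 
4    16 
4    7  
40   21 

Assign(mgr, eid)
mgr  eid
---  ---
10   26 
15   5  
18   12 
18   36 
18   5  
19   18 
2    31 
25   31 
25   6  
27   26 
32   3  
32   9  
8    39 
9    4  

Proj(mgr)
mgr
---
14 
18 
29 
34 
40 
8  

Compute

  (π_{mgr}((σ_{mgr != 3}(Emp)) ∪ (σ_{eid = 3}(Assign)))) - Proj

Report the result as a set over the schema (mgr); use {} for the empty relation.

Filtering on mgr != 3 leaves {(15, 5), (25, 31), (25, 6), (32, 9), (36, 28), (4, 16), (4, 7), (40, 21)}.
Filtering on eid = 3 leaves {(32, 3)}.
Taking the union: {(15, 5), (25, 31), (25, 6), (32, 3), (32, 9), (36, 28), (4, 16), (4, 7), (40, 21)}
π_{mgr} gives {15, 25, 32, 36, 4, 40} (3 duplicate(s) eliminated).
Taking the difference: {15, 25, 32, 36, 4}

{15, 25, 32, 36, 4}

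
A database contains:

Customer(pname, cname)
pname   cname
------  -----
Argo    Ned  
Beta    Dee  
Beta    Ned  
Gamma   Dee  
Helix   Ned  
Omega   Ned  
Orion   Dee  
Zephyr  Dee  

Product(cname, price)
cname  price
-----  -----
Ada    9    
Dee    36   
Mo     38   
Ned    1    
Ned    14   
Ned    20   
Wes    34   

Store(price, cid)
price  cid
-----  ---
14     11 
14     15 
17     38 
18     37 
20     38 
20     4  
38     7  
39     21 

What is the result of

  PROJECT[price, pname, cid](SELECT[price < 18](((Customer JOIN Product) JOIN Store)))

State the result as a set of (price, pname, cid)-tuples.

{(14, Argo, 11), (14, Argo, 15), (14, Beta, 11), (14, Beta, 15), (14, Helix, 11), (14, Helix, 15), (14, Omega, 11), (14, Omega, 15)}

Joining Customer and Product on cname yields {(Argo, Ned, 1), (Argo, Ned, 14), (Argo, Ned, 20), (Beta, Dee, 36), (Beta, Ned, 1), (Beta, Ned, 14), (Beta, Ned, 20), (Gamma, Dee, 36), (Helix, Ned, 1), (Helix, Ned, 14), (Helix, Ned, 20), (Omega, Ned, 1), (Omega, Ned, 14), (Omega, Ned, 20), (Orion, Dee, 36), (Zephyr, Dee, 36)}.
Joining (Customer JOIN Product) and Store on price yields {(Argo, Ned, 14, 11), (Argo, Ned, 14, 15), (Argo, Ned, 20, 38), (Argo, Ned, 20, 4), (Beta, Ned, 14, 11), (Beta, Ned, 14, 15), (Beta, Ned, 20, 38), (Beta, Ned, 20, 4), (Helix, Ned, 14, 11), (Helix, Ned, 14, 15), (Helix, Ned, 20, 38), (Helix, Ned, 20, 4), (Omega, Ned, 14, 11), (Omega, Ned, 14, 15), (Omega, Ned, 20, 38), (Omega, Ned, 20, 4)}.
Selection price < 18: {(Argo, Ned, 14, 11), (Argo, Ned, 14, 15), (Beta, Ned, 14, 11), (Beta, Ned, 14, 15), (Helix, Ned, 14, 11), (Helix, Ned, 14, 15), (Omega, Ned, 14, 11), (Omega, Ned, 14, 15)}
π[price, pname, cid]: project onto (price, pname, cid) → {(14, Argo, 11), (14, Argo, 15), (14, Beta, 11), (14, Beta, 15), (14, Helix, 11), (14, Helix, 15), (14, Omega, 11), (14, Omega, 15)}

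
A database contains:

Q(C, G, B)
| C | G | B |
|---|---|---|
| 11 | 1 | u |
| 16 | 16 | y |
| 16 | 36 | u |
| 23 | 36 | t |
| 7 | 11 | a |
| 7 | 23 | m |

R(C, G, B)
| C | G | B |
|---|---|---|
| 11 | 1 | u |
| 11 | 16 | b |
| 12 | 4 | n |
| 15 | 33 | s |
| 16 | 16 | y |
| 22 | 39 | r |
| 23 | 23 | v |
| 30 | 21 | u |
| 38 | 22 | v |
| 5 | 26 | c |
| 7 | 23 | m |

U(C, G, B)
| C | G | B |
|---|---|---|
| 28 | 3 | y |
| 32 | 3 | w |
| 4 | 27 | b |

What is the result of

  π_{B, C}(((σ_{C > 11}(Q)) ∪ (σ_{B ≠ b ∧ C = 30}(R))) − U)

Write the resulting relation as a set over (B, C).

{(t, 23), (u, 16), (u, 30), (y, 16)}

Selection C > 11: {(16, 16, y), (16, 36, u), (23, 36, t)}
Selection B ≠ b ∧ C = 30: {(30, 21, u)}
Union: {(16, 16, y), (16, 36, u), (23, 36, t)} with {(30, 21, u)} → {(16, 16, y), (16, 36, u), (23, 36, t), (30, 21, u)}
Difference: {(16, 16, y), (16, 36, u), (23, 36, t), (30, 21, u)} with {(28, 3, y), (32, 3, w), (4, 27, b)} → {(16, 16, y), (16, 36, u), (23, 36, t), (30, 21, u)}
Keep only column(s) B, C: {(t, 23), (u, 16), (u, 30), (y, 16)}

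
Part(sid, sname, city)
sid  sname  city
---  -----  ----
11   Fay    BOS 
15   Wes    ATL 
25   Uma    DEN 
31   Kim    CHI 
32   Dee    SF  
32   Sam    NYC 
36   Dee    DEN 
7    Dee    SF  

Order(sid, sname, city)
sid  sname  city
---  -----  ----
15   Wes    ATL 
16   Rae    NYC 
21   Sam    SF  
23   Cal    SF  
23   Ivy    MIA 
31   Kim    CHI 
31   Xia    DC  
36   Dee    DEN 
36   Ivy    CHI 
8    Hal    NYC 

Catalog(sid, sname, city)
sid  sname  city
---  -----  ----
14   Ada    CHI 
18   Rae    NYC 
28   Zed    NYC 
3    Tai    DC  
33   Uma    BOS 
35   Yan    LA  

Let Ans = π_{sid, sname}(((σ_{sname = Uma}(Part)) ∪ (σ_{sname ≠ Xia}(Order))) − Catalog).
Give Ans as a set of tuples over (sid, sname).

{(15, Wes), (16, Rae), (21, Sam), (23, Cal), (23, Ivy), (25, Uma), (31, Kim), (36, Dee), (36, Ivy), (8, Hal)}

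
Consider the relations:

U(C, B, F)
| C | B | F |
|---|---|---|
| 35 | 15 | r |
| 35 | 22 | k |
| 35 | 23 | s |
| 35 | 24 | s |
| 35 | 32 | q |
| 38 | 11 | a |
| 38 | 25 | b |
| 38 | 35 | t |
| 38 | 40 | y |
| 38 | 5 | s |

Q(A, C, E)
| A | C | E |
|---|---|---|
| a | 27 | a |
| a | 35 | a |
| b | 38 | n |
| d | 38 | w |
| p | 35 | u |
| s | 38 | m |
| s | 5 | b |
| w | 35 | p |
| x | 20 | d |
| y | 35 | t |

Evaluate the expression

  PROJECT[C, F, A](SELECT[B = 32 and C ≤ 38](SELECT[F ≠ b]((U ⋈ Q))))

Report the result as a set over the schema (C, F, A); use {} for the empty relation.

U ⋈ Q (natural join on C): {(35, 15, r, a, a), (35, 15, r, p, u), (35, 15, r, w, p), (35, 15, r, y, t), (35, 22, k, a, a), (35, 22, k, p, u), (35, 22, k, w, p), (35, 22, k, y, t), (35, 23, s, a, a), (35, 23, s, p, u), (35, 23, s, w, p), (35, 23, s, y, t), (35, 24, s, a, a), (35, 24, s, p, u), (35, 24, s, w, p), (35, 24, s, y, t), (35, 32, q, a, a), (35, 32, q, p, u), (35, 32, q, w, p), (35, 32, q, y, t), (38, 11, a, b, n), (38, 11, a, d, w), (38, 11, a, s, m), (38, 25, b, b, n), (38, 25, b, d, w), (38, 25, b, s, m), (38, 35, t, b, n), (38, 35, t, d, w), (38, 35, t, s, m), (38, 40, y, b, n), (38, 40, y, d, w), (38, 40, y, s, m), (38, 5, s, b, n), (38, 5, s, d, w), (38, 5, s, s, m)}
Filtering on F ≠ b leaves {(35, 15, r, a, a), (35, 15, r, p, u), (35, 15, r, w, p), (35, 15, r, y, t), (35, 22, k, a, a), (35, 22, k, p, u), (35, 22, k, w, p), (35, 22, k, y, t), (35, 23, s, a, a), (35, 23, s, p, u), (35, 23, s, w, p), (35, 23, s, y, t), (35, 24, s, a, a), (35, 24, s, p, u), (35, 24, s, w, p), (35, 24, s, y, t), (35, 32, q, a, a), (35, 32, q, p, u), (35, 32, q, w, p), (35, 32, q, y, t), (38, 11, a, b, n), (38, 11, a, d, w), (38, 11, a, s, m), (38, 35, t, b, n), (38, 35, t, d, w), (38, 35, t, s, m), (38, 40, y, b, n), (38, 40, y, d, w), (38, 40, y, s, m), (38, 5, s, b, n), (38, 5, s, d, w), (38, 5, s, s, m)}.
Filtering on B = 32 and C ≤ 38 leaves {(35, 32, q, a, a), (35, 32, q, p, u), (35, 32, q, w, p), (35, 32, q, y, t)}.
Projecting to C, F, A: {(35, q, a), (35, q, p), (35, q, w), (35, q, y)}

{(35, q, a), (35, q, p), (35, q, w), (35, q, y)}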